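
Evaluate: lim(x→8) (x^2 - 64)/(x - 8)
This is a standard limit.

Factor or rationalize the expression:
  lim(x→8) (x^2 - 64)/(x - 8) = 16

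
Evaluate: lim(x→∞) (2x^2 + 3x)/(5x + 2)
This is an ∞/∞ indeterminate form.

Apply L'Hôpital's rule: differentiate numerator and denominator separately.
  f(x) = 2·x^2 + 3·x   ⇒   f'(x) = 4·x + 3
  g(x) = 5·x + 2   ⇒   g'(x) = 5
  lim(x→∞) f'(x)/g'(x) = lim(x→∞) (4·x + 3)/(5)
  = ∞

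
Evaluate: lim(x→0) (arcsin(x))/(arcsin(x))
This is a 0/0 indeterminate form.

Apply L'Hôpital's rule: differentiate numerator and denominator separately.
  f(x) = asin(x)   ⇒   f'(x) = 1/sqrt(1 - x^2)
  g(x) = asin(x)   ⇒   g'(x) = 1/sqrt(1 - x^2)
  lim(x→0) f'(x)/g'(x) = lim(x→0) (1/sqrt(1 - x^2))/(1/sqrt(1 - x^2))
  = 1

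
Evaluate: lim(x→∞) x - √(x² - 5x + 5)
This is an ∞-∞ indeterminate form.

Combine fractions or rationalize to convert ∞-∞ to 0/0 form:
  lim(x→∞) x - √(x² - 5x + 5) = 5/2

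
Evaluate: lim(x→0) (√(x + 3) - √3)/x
This is a standard limit.

Factor or rationalize the expression:
  lim(x→0) (√(x + 3) - √3)/x = sqrt(3)/6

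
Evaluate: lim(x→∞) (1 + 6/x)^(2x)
This is an exponential indeterminate form.

For exponential indeterminate forms, take the natural log:
  Let L = lim(x→∞) (1 + 6/x)^(2x)
  Then ln(L) = lim(x→∞) [exponent × ln(base)]
  Evaluate using L'Hôpital or standard limits, then exponentiate.
  L = e^(12)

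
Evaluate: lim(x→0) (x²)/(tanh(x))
This is a 0/0 indeterminate form.

Apply L'Hôpital's rule: differentiate numerator and denominator separately.
  f(x) = x^2   ⇒   f'(x) = 2·x
  g(x) = tanh(x)   ⇒   g'(x) = 1 - tanh(x)^2
  lim(x→0) f'(x)/g'(x) = lim(x→0) (2·x)/(1 - tanh(x)^2)
  = 0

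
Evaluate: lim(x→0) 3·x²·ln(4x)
This is a 0·∞ indeterminate form.

Rewrite 0·∞ as a quotient (0/0 or ∞/∞ form), then apply L'Hôpital's rule:
  lim(x→0) 3·x²·ln(4x) = 0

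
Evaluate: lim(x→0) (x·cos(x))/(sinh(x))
This is a 0/0 indeterminate form.

Apply L'Hôpital's rule: differentiate numerator and denominator separately.
  f(x) = x·cos(x)   ⇒   f'(x) = -x·sin(x) + cos(x)
  g(x) = sinh(x)   ⇒   g'(x) = cosh(x)
  lim(x→0) f'(x)/g'(x) = lim(x→0) (-x·sin(x) + cos(x))/(cosh(x))
  = 1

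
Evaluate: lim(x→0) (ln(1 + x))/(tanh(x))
This is a 0/0 indeterminate form.

Apply L'Hôpital's rule: differentiate numerator and denominator separately.
  f(x) = ln(x + 1)   ⇒   f'(x) = 1/(x + 1)
  g(x) = tanh(x)   ⇒   g'(x) = 1 - tanh(x)^2
  lim(x→0) f'(x)/g'(x) = lim(x→0) (1/(x + 1))/(1 - tanh(x)^2)
  = 1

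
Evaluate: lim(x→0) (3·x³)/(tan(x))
This is a 0/0 indeterminate form.

Apply L'Hôpital's rule: differentiate numerator and denominator separately.
  f(x) = 3·x^3   ⇒   f'(x) = 9·x^2
  g(x) = tan(x)   ⇒   g'(x) = tan(x)^2 + 1
  lim(x→0) f'(x)/g'(x) = lim(x→0) (9·x^2)/(tan(x)^2 + 1)
  = 0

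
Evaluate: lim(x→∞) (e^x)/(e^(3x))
This is an ∞/∞ indeterminate form.

Apply L'Hôpital's rule: differentiate numerator and denominator separately.
  f(x) = e^(x)   ⇒   f'(x) = e^(x)
  g(x) = e^(3·x)   ⇒   g'(x) = 3·e^(3·x)
  lim(x→∞) f'(x)/g'(x) = lim(x→∞) (e^(x))/(3·e^(3·x))
  = 0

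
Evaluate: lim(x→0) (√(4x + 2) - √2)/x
This is a standard limit.

Factor or rationalize the expression:
  lim(x→0) (√(4x + 2) - √2)/x = sqrt(2)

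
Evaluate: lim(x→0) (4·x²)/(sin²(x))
This is a 0/0 indeterminate form.

Apply L'Hôpital's rule: differentiate numerator and denominator separately.
  f(x) = 4·x^2   ⇒   f'(x) = 8·x
  g(x) = sin(x)^2   ⇒   g'(x) = 2·sin(x)·cos(x)
  lim(x→0) f'(x)/g'(x) = lim(x→0) (8·x)/(2·sin(x)·cos(x))
  = 4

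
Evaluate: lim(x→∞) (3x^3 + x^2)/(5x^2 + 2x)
This is an ∞/∞ indeterminate form.

Apply L'Hôpital's rule: differentiate numerator and denominator separately.
  f(x) = 3·x^3 + x^2   ⇒   f'(x) = 9·x^2 + 2·x
  g(x) = 5·x^2 + 2·x   ⇒   g'(x) = 10·x + 2
  lim(x→∞) f'(x)/g'(x) = lim(x→∞) (9·x^2 + 2·x)/(10·x + 2)
  = ∞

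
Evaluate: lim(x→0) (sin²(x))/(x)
This is a 0/0 indeterminate form.

Apply L'Hôpital's rule: differentiate numerator and denominator separately.
  f(x) = sin(x)^2   ⇒   f'(x) = 2·sin(x)·cos(x)
  g(x) = x   ⇒   g'(x) = 1
  lim(x→0) f'(x)/g'(x) = lim(x→0) (2·sin(x)·cos(x))/(1)
  = 0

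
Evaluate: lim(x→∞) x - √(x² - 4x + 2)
This is an ∞-∞ indeterminate form.

Combine fractions or rationalize to convert ∞-∞ to 0/0 form:
  lim(x→∞) x - √(x² - 4x + 2) = 2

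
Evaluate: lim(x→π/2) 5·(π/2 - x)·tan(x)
This is a 0·∞ indeterminate form.

Rewrite 0·∞ as a quotient (0/0 or ∞/∞ form), then apply L'Hôpital's rule:
  lim(x→π/2) 5·(π/2 - x)·tan(x) = 5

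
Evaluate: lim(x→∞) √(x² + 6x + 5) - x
This is an ∞-∞ indeterminate form.

Combine fractions or rationalize to convert ∞-∞ to 0/0 form:
  lim(x→∞) √(x² + 6x + 5) - x = 3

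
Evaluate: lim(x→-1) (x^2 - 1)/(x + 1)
This is a standard limit.

Factor or rationalize the expression:
  lim(x→-1) (x^2 - 1)/(x + 1) = -2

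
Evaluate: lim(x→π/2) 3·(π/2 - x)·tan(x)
This is a 0·∞ indeterminate form.

Rewrite 0·∞ as a quotient (0/0 or ∞/∞ form), then apply L'Hôpital's rule:
  lim(x→π/2) 3·(π/2 - x)·tan(x) = 3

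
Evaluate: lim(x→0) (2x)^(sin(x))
This is an exponential indeterminate form.

For exponential indeterminate forms, take the natural log:
  Let L = lim(x→0) (2x)^(sin(x))
  Then ln(L) = lim(x→0) [exponent × ln(base)]
  Evaluate using L'Hôpital or standard limits, then exponentiate.
  L = 1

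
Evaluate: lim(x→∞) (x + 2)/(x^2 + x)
This is an ∞/∞ indeterminate form.

Apply L'Hôpital's rule: differentiate numerator and denominator separately.
  f(x) = x + 2   ⇒   f'(x) = 1
  g(x) = x^2 + x   ⇒   g'(x) = 2·x + 1
  lim(x→∞) f'(x)/g'(x) = lim(x→∞) (1)/(2·x + 1)
  = 0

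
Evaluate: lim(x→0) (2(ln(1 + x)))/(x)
This is a 0/0 indeterminate form.

Apply L'Hôpital's rule: differentiate numerator and denominator separately.
  f(x) = 2·ln(x + 1)   ⇒   f'(x) = 2/(x + 1)
  g(x) = x   ⇒   g'(x) = 1
  lim(x→0) f'(x)/g'(x) = lim(x→0) (2/(x + 1))/(1)
  = 2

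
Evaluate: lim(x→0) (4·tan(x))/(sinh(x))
This is a 0/0 indeterminate form.

Apply L'Hôpital's rule: differentiate numerator and denominator separately.
  f(x) = 4·tan(x)   ⇒   f'(x) = 4·tan(x)^2 + 4
  g(x) = sinh(x)   ⇒   g'(x) = cosh(x)
  lim(x→0) f'(x)/g'(x) = lim(x→0) (4·tan(x)^2 + 4)/(cosh(x))
  = 4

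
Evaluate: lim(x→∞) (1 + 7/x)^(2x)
This is an exponential indeterminate form.

For exponential indeterminate forms, take the natural log:
  Let L = lim(x→∞) (1 + 7/x)^(2x)
  Then ln(L) = lim(x→∞) [exponent × ln(base)]
  Evaluate using L'Hôpital or standard limits, then exponentiate.
  L = e^(14)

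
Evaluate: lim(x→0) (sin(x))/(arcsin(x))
This is a 0/0 indeterminate form.

Apply L'Hôpital's rule: differentiate numerator and denominator separately.
  f(x) = sin(x)   ⇒   f'(x) = cos(x)
  g(x) = asin(x)   ⇒   g'(x) = 1/sqrt(1 - x^2)
  lim(x→0) f'(x)/g'(x) = lim(x→0) (cos(x))/(1/sqrt(1 - x^2))
  = 1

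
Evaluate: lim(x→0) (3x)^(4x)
This is an exponential indeterminate form.

For exponential indeterminate forms, take the natural log:
  Let L = lim(x→0) (3x)^(4x)
  Then ln(L) = lim(x→0) [exponent × ln(base)]
  Evaluate using L'Hôpital or standard limits, then exponentiate.
  L = 1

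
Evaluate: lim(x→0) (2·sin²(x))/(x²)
This is a 0/0 indeterminate form.

Apply L'Hôpital's rule: differentiate numerator and denominator separately.
  f(x) = 2·sin(x)^2   ⇒   f'(x) = 4·sin(x)·cos(x)
  g(x) = x^2   ⇒   g'(x) = 2·x
  lim(x→0) f'(x)/g'(x) = lim(x→0) (4·sin(x)·cos(x))/(2·x)
  = 2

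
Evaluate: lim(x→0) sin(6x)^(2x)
This is an exponential indeterminate form.

For exponential indeterminate forms, take the natural log:
  Let L = lim(x→0) sin(6x)^(2x)
  Then ln(L) = lim(x→0) [exponent × ln(base)]
  Evaluate using L'Hôpital or standard limits, then exponentiate.
  L = 1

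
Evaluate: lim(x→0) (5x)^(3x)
This is an exponential indeterminate form.

For exponential indeterminate forms, take the natural log:
  Let L = lim(x→0) (5x)^(3x)
  Then ln(L) = lim(x→0) [exponent × ln(base)]
  Evaluate using L'Hôpital or standard limits, then exponentiate.
  L = 1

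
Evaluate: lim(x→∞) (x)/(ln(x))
This is an ∞/∞ indeterminate form.

Apply L'Hôpital's rule: differentiate numerator and denominator separately.
  f(x) = x   ⇒   f'(x) = 1
  g(x) = ln(x)   ⇒   g'(x) = 1/x
  lim(x→∞) f'(x)/g'(x) = lim(x→∞) (1)/(1/x)
  = ∞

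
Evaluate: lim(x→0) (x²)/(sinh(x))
This is a 0/0 indeterminate form.

Apply L'Hôpital's rule: differentiate numerator and denominator separately.
  f(x) = x^2   ⇒   f'(x) = 2·x
  g(x) = sinh(x)   ⇒   g'(x) = cosh(x)
  lim(x→0) f'(x)/g'(x) = lim(x→0) (2·x)/(cosh(x))
  = 0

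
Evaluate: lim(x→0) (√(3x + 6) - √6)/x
This is a standard limit.

Factor or rationalize the expression:
  lim(x→0) (√(3x + 6) - √6)/x = sqrt(6)/4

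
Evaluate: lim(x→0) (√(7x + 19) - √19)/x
This is a standard limit.

Factor or rationalize the expression:
  lim(x→0) (√(7x + 19) - √19)/x = 7·sqrt(19)/38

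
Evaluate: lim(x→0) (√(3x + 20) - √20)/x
This is a standard limit.

Factor or rationalize the expression:
  lim(x→0) (√(3x + 20) - √20)/x = 3·sqrt(5)/20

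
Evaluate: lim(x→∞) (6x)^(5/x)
This is an exponential indeterminate form.

For exponential indeterminate forms, take the natural log:
  Let L = lim(x→∞) (6x)^(5/x)
  Then ln(L) = lim(x→∞) [exponent × ln(base)]
  Evaluate using L'Hôpital or standard limits, then exponentiate.
  L = 1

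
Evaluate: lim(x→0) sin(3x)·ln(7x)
This is a 0·∞ indeterminate form.

Rewrite 0·∞ as a quotient (0/0 or ∞/∞ form), then apply L'Hôpital's rule:
  lim(x→0) sin(3x)·ln(7x) = 0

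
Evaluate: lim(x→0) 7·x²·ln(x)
This is a 0·∞ indeterminate form.

Rewrite 0·∞ as a quotient (0/0 or ∞/∞ form), then apply L'Hôpital's rule:
  lim(x→0) 7·x²·ln(x) = 0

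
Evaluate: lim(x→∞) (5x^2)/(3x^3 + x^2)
This is an ∞/∞ indeterminate form.

Apply L'Hôpital's rule: differentiate numerator and denominator separately.
  f(x) = 5·x^2   ⇒   f'(x) = 10·x
  g(x) = 3·x^3 + x^2   ⇒   g'(x) = 9·x^2 + 2·x
  lim(x→∞) f'(x)/g'(x) = lim(x→∞) (10·x)/(9·x^2 + 2·x)
  = 0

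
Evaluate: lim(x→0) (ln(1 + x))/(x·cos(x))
This is a 0/0 indeterminate form.

Apply L'Hôpital's rule: differentiate numerator and denominator separately.
  f(x) = ln(x + 1)   ⇒   f'(x) = 1/(x + 1)
  g(x) = x·cos(x)   ⇒   g'(x) = -x·sin(x) + cos(x)
  lim(x→0) f'(x)/g'(x) = lim(x→0) (1/(x + 1))/(-x·sin(x) + cos(x))
  = 1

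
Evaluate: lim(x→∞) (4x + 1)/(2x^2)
This is an ∞/∞ indeterminate form.

Apply L'Hôpital's rule: differentiate numerator and denominator separately.
  f(x) = 4·x + 1   ⇒   f'(x) = 4
  g(x) = 2·x^2   ⇒   g'(x) = 4·x
  lim(x→∞) f'(x)/g'(x) = lim(x→∞) (4)/(4·x)
  = 0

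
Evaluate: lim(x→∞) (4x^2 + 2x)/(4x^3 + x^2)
This is an ∞/∞ indeterminate form.

Apply L'Hôpital's rule: differentiate numerator and denominator separately.
  f(x) = 4·x^2 + 2·x   ⇒   f'(x) = 8·x + 2
  g(x) = 4·x^3 + x^2   ⇒   g'(x) = 12·x^2 + 2·x
  lim(x→∞) f'(x)/g'(x) = lim(x→∞) (8·x + 2)/(12·x^2 + 2·x)
  = 0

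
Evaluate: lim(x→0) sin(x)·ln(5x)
This is a 0·∞ indeterminate form.

Rewrite 0·∞ as a quotient (0/0 or ∞/∞ form), then apply L'Hôpital's rule:
  lim(x→0) sin(x)·ln(5x) = 0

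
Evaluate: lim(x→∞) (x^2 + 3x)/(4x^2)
This is an ∞/∞ indeterminate form.

Apply L'Hôpital's rule: differentiate numerator and denominator separately.
  f(x) = x^2 + 3·x   ⇒   f'(x) = 2·x + 3
  g(x) = 4·x^2   ⇒   g'(x) = 8·x
  lim(x→∞) f'(x)/g'(x) = lim(x→∞) (2·x + 3)/(8·x)
  = 1/4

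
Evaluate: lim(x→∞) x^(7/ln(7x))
This is an exponential indeterminate form.

For exponential indeterminate forms, take the natural log:
  Let L = lim(x→∞) x^(7/ln(7x))
  Then ln(L) = lim(x→∞) [exponent × ln(base)]
  Evaluate using L'Hôpital or standard limits, then exponentiate.
  L = e^(7)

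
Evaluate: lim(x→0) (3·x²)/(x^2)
This is a 0/0 indeterminate form.

Apply L'Hôpital's rule: differentiate numerator and denominator separately.
  f(x) = 3·x^2   ⇒   f'(x) = 6·x
  g(x) = x^2   ⇒   g'(x) = 2·x
  lim(x→0) f'(x)/g'(x) = lim(x→0) (6·x)/(2·x)
  = 3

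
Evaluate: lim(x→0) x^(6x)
This is an exponential indeterminate form.

For exponential indeterminate forms, take the natural log:
  Let L = lim(x→0) x^(6x)
  Then ln(L) = lim(x→0) [exponent × ln(base)]
  Evaluate using L'Hôpital or standard limits, then exponentiate.
  L = 1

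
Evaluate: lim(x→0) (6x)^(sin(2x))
This is an exponential indeterminate form.

For exponential indeterminate forms, take the natural log:
  Let L = lim(x→0) (6x)^(sin(2x))
  Then ln(L) = lim(x→0) [exponent × ln(base)]
  Evaluate using L'Hôpital or standard limits, then exponentiate.
  L = 1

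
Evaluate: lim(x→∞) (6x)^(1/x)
This is an exponential indeterminate form.

For exponential indeterminate forms, take the natural log:
  Let L = lim(x→∞) (6x)^(1/x)
  Then ln(L) = lim(x→∞) [exponent × ln(base)]
  Evaluate using L'Hôpital or standard limits, then exponentiate.
  L = 1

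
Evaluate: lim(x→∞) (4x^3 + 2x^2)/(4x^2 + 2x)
This is an ∞/∞ indeterminate form.

Apply L'Hôpital's rule: differentiate numerator and denominator separately.
  f(x) = 4·x^3 + 2·x^2   ⇒   f'(x) = 12·x^2 + 4·x
  g(x) = 4·x^2 + 2·x   ⇒   g'(x) = 8·x + 2
  lim(x→∞) f'(x)/g'(x) = lim(x→∞) (12·x^2 + 4·x)/(8·x + 2)
  = ∞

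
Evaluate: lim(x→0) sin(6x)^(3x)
This is an exponential indeterminate form.

For exponential indeterminate forms, take the natural log:
  Let L = lim(x→0) sin(6x)^(3x)
  Then ln(L) = lim(x→0) [exponent × ln(base)]
  Evaluate using L'Hôpital or standard limits, then exponentiate.
  L = 1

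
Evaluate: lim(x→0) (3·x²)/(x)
This is a 0/0 indeterminate form.

Apply L'Hôpital's rule: differentiate numerator and denominator separately.
  f(x) = 3·x^2   ⇒   f'(x) = 6·x
  g(x) = x   ⇒   g'(x) = 1
  lim(x→0) f'(x)/g'(x) = lim(x→0) (6·x)/(1)
  = 0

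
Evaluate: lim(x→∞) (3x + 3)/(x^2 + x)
This is an ∞/∞ indeterminate form.

Apply L'Hôpital's rule: differentiate numerator and denominator separately.
  f(x) = 3·x + 3   ⇒   f'(x) = 3
  g(x) = x^2 + x   ⇒   g'(x) = 2·x + 1
  lim(x→∞) f'(x)/g'(x) = lim(x→∞) (3)/(2·x + 1)
  = 0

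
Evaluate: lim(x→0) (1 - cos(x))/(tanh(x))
This is a 0/0 indeterminate form.

Apply L'Hôpital's rule: differentiate numerator and denominator separately.
  f(x) = 1 - cos(x)   ⇒   f'(x) = sin(x)
  g(x) = tanh(x)   ⇒   g'(x) = 1 - tanh(x)^2
  lim(x→0) f'(x)/g'(x) = lim(x→0) (sin(x))/(1 - tanh(x)^2)
  = 0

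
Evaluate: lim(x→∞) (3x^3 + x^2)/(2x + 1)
This is an ∞/∞ indeterminate form.

Apply L'Hôpital's rule: differentiate numerator and denominator separately.
  f(x) = 3·x^3 + x^2   ⇒   f'(x) = 9·x^2 + 2·x
  g(x) = 2·x + 1   ⇒   g'(x) = 2
  lim(x→∞) f'(x)/g'(x) = lim(x→∞) (9·x^2 + 2·x)/(2)
  = ∞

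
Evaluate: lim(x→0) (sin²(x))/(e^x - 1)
This is a 0/0 indeterminate form.

Apply L'Hôpital's rule: differentiate numerator and denominator separately.
  f(x) = sin(x)^2   ⇒   f'(x) = 2·sin(x)·cos(x)
  g(x) = e^(x) - 1   ⇒   g'(x) = e^(x)
  lim(x→0) f'(x)/g'(x) = lim(x→0) (2·sin(x)·cos(x))/(e^(x))
  = 0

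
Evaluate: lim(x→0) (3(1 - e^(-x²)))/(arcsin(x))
This is a 0/0 indeterminate form.

Apply L'Hôpital's rule: differentiate numerator and denominator separately.
  f(x) = 3 - 3·e^(-x^2)   ⇒   f'(x) = 6·x·e^(-x^2)
  g(x) = asin(x)   ⇒   g'(x) = 1/sqrt(1 - x^2)
  lim(x→0) f'(x)/g'(x) = lim(x→0) (6·x·e^(-x^2))/(1/sqrt(1 - x^2))
  = 0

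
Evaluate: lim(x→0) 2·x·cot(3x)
This is a 0·∞ indeterminate form.

Rewrite 0·∞ as a quotient (0/0 or ∞/∞ form), then apply L'Hôpital's rule:
  lim(x→0) 2·x·cot(3x) = 2/3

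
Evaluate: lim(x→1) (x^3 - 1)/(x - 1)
This is a standard limit.

Factor or rationalize the expression:
  lim(x→1) (x^3 - 1)/(x - 1) = 3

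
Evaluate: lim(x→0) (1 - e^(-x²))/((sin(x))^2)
This is a 0/0 indeterminate form.

Apply L'Hôpital's rule: differentiate numerator and denominator separately.
  f(x) = 1 - e^(-x^2)   ⇒   f'(x) = 2·x·e^(-x^2)
  g(x) = sin(x)^2   ⇒   g'(x) = 2·sin(x)·cos(x)
  lim(x→0) f'(x)/g'(x) = lim(x→0) (2·x·e^(-x^2))/(2·sin(x)·cos(x))
  = 1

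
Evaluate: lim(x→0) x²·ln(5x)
This is a 0·∞ indeterminate form.

Rewrite 0·∞ as a quotient (0/0 or ∞/∞ form), then apply L'Hôpital's rule:
  lim(x→0) x²·ln(5x) = 0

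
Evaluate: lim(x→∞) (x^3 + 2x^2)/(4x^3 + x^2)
This is an ∞/∞ indeterminate form.

Apply L'Hôpital's rule: differentiate numerator and denominator separately.
  f(x) = x^3 + 2·x^2   ⇒   f'(x) = 3·x^2 + 4·x
  g(x) = 4·x^3 + x^2   ⇒   g'(x) = 12·x^2 + 2·x
  lim(x→∞) f'(x)/g'(x) = lim(x→∞) (3·x^2 + 4·x)/(12·x^2 + 2·x)
  = 1/4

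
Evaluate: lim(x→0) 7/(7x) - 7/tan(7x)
This is an ∞-∞ indeterminate form.

Combine fractions or rationalize to convert ∞-∞ to 0/0 form:
  lim(x→0) 7/(7x) - 7/tan(7x) = 0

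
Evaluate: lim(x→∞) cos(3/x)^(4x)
This is an exponential indeterminate form.

For exponential indeterminate forms, take the natural log:
  Let L = lim(x→∞) cos(3/x)^(4x)
  Then ln(L) = lim(x→∞) [exponent × ln(base)]
  Evaluate using L'Hôpital or standard limits, then exponentiate.
  L = 1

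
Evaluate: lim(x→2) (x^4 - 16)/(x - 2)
This is a standard limit.

Factor or rationalize the expression:
  lim(x→2) (x^4 - 16)/(x - 2) = 32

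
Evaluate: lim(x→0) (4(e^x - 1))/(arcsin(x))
This is a 0/0 indeterminate form.

Apply L'Hôpital's rule: differentiate numerator and denominator separately.
  f(x) = 4·e^(x) - 4   ⇒   f'(x) = 4·e^(x)
  g(x) = asin(x)   ⇒   g'(x) = 1/sqrt(1 - x^2)
  lim(x→0) f'(x)/g'(x) = lim(x→0) (4·e^(x))/(1/sqrt(1 - x^2))
  = 4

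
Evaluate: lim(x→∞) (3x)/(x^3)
This is an ∞/∞ indeterminate form.

Apply L'Hôpital's rule: differentiate numerator and denominator separately.
  f(x) = 3·x   ⇒   f'(x) = 3
  g(x) = x^3   ⇒   g'(x) = 3·x^2
  lim(x→∞) f'(x)/g'(x) = lim(x→∞) (3)/(3·x^2)
  = 0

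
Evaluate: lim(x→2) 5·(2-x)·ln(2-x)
This is a 0·∞ indeterminate form.

Rewrite 0·∞ as a quotient (0/0 or ∞/∞ form), then apply L'Hôpital's rule:
  lim(x→2) 5·(2-x)·ln(2-x) = 0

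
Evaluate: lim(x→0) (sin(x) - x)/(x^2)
This is a 0/0 indeterminate form.

Apply L'Hôpital's rule: differentiate numerator and denominator separately.
  f(x) = -x + sin(x)   ⇒   f'(x) = cos(x) - 1
  g(x) = x^2   ⇒   g'(x) = 2·x
  lim(x→0) f'(x)/g'(x) = lim(x→0) (cos(x) - 1)/(2·x)
  = 0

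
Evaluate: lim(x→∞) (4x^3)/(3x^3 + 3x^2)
This is an ∞/∞ indeterminate form.

Apply L'Hôpital's rule: differentiate numerator and denominator separately.
  f(x) = 4·x^3   ⇒   f'(x) = 12·x^2
  g(x) = 3·x^3 + 3·x^2   ⇒   g'(x) = 9·x^2 + 6·x
  lim(x→∞) f'(x)/g'(x) = lim(x→∞) (12·x^2)/(9·x^2 + 6·x)
  = 4/3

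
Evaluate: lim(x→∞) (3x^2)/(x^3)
This is an ∞/∞ indeterminate form.

Apply L'Hôpital's rule: differentiate numerator and denominator separately.
  f(x) = 3·x^2   ⇒   f'(x) = 6·x
  g(x) = x^3   ⇒   g'(x) = 3·x^2
  lim(x→∞) f'(x)/g'(x) = lim(x→∞) (6·x)/(3·x^2)
  = 0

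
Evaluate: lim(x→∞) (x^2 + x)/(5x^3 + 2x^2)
This is an ∞/∞ indeterminate form.

Apply L'Hôpital's rule: differentiate numerator and denominator separately.
  f(x) = x^2 + x   ⇒   f'(x) = 2·x + 1
  g(x) = 5·x^3 + 2·x^2   ⇒   g'(x) = 15·x^2 + 4·x
  lim(x→∞) f'(x)/g'(x) = lim(x→∞) (2·x + 1)/(15·x^2 + 4·x)
  = 0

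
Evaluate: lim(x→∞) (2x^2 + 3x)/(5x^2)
This is an ∞/∞ indeterminate form.

Apply L'Hôpital's rule: differentiate numerator and denominator separately.
  f(x) = 2·x^2 + 3·x   ⇒   f'(x) = 4·x + 3
  g(x) = 5·x^2   ⇒   g'(x) = 10·x
  lim(x→∞) f'(x)/g'(x) = lim(x→∞) (4·x + 3)/(10·x)
  = 2/5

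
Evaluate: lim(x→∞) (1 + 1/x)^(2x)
This is an exponential indeterminate form.

For exponential indeterminate forms, take the natural log:
  Let L = lim(x→∞) (1 + 1/x)^(2x)
  Then ln(L) = lim(x→∞) [exponent × ln(base)]
  Evaluate using L'Hôpital or standard limits, then exponentiate.
  L = e²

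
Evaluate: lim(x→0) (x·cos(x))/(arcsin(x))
This is a 0/0 indeterminate form.

Apply L'Hôpital's rule: differentiate numerator and denominator separately.
  f(x) = x·cos(x)   ⇒   f'(x) = -x·sin(x) + cos(x)
  g(x) = asin(x)   ⇒   g'(x) = 1/sqrt(1 - x^2)
  lim(x→0) f'(x)/g'(x) = lim(x→0) (-x·sin(x) + cos(x))/(1/sqrt(1 - x^2))
  = 1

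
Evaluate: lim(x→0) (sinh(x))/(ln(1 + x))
This is a 0/0 indeterminate form.

Apply L'Hôpital's rule: differentiate numerator and denominator separately.
  f(x) = sinh(x)   ⇒   f'(x) = cosh(x)
  g(x) = ln(x + 1)   ⇒   g'(x) = 1/(x + 1)
  lim(x→0) f'(x)/g'(x) = lim(x→0) (cosh(x))/(1/(x + 1))
  = 1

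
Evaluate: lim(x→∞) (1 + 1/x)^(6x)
This is an exponential indeterminate form.

For exponential indeterminate forms, take the natural log:
  Let L = lim(x→∞) (1 + 1/x)^(6x)
  Then ln(L) = lim(x→∞) [exponent × ln(base)]
  Evaluate using L'Hôpital or standard limits, then exponentiate.
  L = e^(6)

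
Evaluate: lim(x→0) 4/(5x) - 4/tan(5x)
This is an ∞-∞ indeterminate form.

Combine fractions or rationalize to convert ∞-∞ to 0/0 form:
  lim(x→0) 4/(5x) - 4/tan(5x) = 0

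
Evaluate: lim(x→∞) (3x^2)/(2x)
This is an ∞/∞ indeterminate form.

Apply L'Hôpital's rule: differentiate numerator and denominator separately.
  f(x) = 3·x^2   ⇒   f'(x) = 6·x
  g(x) = 2·x   ⇒   g'(x) = 2
  lim(x→∞) f'(x)/g'(x) = lim(x→∞) (6·x)/(2)
  = ∞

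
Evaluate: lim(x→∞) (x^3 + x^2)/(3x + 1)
This is an ∞/∞ indeterminate form.

Apply L'Hôpital's rule: differentiate numerator and denominator separately.
  f(x) = x^3 + x^2   ⇒   f'(x) = 3·x^2 + 2·x
  g(x) = 3·x + 1   ⇒   g'(x) = 3
  lim(x→∞) f'(x)/g'(x) = lim(x→∞) (3·x^2 + 2·x)/(3)
  = ∞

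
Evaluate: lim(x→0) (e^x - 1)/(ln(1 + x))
This is a 0/0 indeterminate form.

Apply L'Hôpital's rule: differentiate numerator and denominator separately.
  f(x) = e^(x) - 1   ⇒   f'(x) = e^(x)
  g(x) = ln(x + 1)   ⇒   g'(x) = 1/(x + 1)
  lim(x→0) f'(x)/g'(x) = lim(x→0) (e^(x))/(1/(x + 1))
  = 1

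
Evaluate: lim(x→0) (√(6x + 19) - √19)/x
This is a standard limit.

Factor or rationalize the expression:
  lim(x→0) (√(6x + 19) - √19)/x = 3·sqrt(19)/19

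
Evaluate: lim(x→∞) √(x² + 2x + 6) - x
This is an ∞-∞ indeterminate form.

Combine fractions or rationalize to convert ∞-∞ to 0/0 form:
  lim(x→∞) √(x² + 2x + 6) - x = 1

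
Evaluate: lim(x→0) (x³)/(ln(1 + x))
This is a 0/0 indeterminate form.

Apply L'Hôpital's rule: differentiate numerator and denominator separately.
  f(x) = x^3   ⇒   f'(x) = 3·x^2
  g(x) = ln(x + 1)   ⇒   g'(x) = 1/(x + 1)
  lim(x→0) f'(x)/g'(x) = lim(x→0) (3·x^2)/(1/(x + 1))
  = 0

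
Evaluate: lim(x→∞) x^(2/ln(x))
This is an exponential indeterminate form.

For exponential indeterminate forms, take the natural log:
  Let L = lim(x→∞) x^(2/ln(x))
  Then ln(L) = lim(x→∞) [exponent × ln(base)]
  Evaluate using L'Hôpital or standard limits, then exponentiate.
  L = e²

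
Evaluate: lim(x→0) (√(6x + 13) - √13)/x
This is a standard limit.

Factor or rationalize the expression:
  lim(x→0) (√(6x + 13) - √13)/x = 3·sqrt(13)/13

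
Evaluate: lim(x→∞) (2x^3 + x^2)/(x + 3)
This is an ∞/∞ indeterminate form.

Apply L'Hôpital's rule: differentiate numerator and denominator separately.
  f(x) = 2·x^3 + x^2   ⇒   f'(x) = 6·x^2 + 2·x
  g(x) = x + 3   ⇒   g'(x) = 1
  lim(x→∞) f'(x)/g'(x) = lim(x→∞) (6·x^2 + 2·x)/(1)
  = ∞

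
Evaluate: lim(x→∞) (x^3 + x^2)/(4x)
This is an ∞/∞ indeterminate form.

Apply L'Hôpital's rule: differentiate numerator and denominator separately.
  f(x) = x^3 + x^2   ⇒   f'(x) = 3·x^2 + 2·x
  g(x) = 4·x   ⇒   g'(x) = 4
  lim(x→∞) f'(x)/g'(x) = lim(x→∞) (3·x^2 + 2·x)/(4)
  = ∞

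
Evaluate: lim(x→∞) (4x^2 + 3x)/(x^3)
This is an ∞/∞ indeterminate form.

Apply L'Hôpital's rule: differentiate numerator and denominator separately.
  f(x) = 4·x^2 + 3·x   ⇒   f'(x) = 8·x + 3
  g(x) = x^3   ⇒   g'(x) = 3·x^2
  lim(x→∞) f'(x)/g'(x) = lim(x→∞) (8·x + 3)/(3·x^2)
  = 0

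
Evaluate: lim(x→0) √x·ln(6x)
This is a 0·∞ indeterminate form.

Rewrite 0·∞ as a quotient (0/0 or ∞/∞ form), then apply L'Hôpital's rule:
  lim(x→0) √x·ln(6x) = 0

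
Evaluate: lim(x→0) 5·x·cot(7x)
This is a 0·∞ indeterminate form.

Rewrite 0·∞ as a quotient (0/0 or ∞/∞ form), then apply L'Hôpital's rule:
  lim(x→0) 5·x·cot(7x) = 5/7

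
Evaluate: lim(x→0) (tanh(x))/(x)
This is a 0/0 indeterminate form.

Apply L'Hôpital's rule: differentiate numerator and denominator separately.
  f(x) = tanh(x)   ⇒   f'(x) = 1 - tanh(x)^2
  g(x) = x   ⇒   g'(x) = 1
  lim(x→0) f'(x)/g'(x) = lim(x→0) (1 - tanh(x)^2)/(1)
  = 1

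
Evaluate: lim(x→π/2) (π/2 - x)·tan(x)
This is a 0·∞ indeterminate form.

Rewrite 0·∞ as a quotient (0/0 or ∞/∞ form), then apply L'Hôpital's rule:
  lim(x→π/2) (π/2 - x)·tan(x) = 1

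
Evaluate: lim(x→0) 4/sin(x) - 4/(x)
This is an ∞-∞ indeterminate form.

Combine fractions or rationalize to convert ∞-∞ to 0/0 form:
  lim(x→0) 4/sin(x) - 4/(x) = 0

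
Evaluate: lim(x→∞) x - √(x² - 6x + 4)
This is an ∞-∞ indeterminate form.

Combine fractions or rationalize to convert ∞-∞ to 0/0 form:
  lim(x→∞) x - √(x² - 6x + 4) = 3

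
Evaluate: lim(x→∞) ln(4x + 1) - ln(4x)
This is an ∞-∞ indeterminate form.

Combine fractions or rationalize to convert ∞-∞ to 0/0 form:
  lim(x→∞) ln(4x + 1) - ln(4x) = 0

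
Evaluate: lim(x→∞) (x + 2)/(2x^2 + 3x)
This is an ∞/∞ indeterminate form.

Apply L'Hôpital's rule: differentiate numerator and denominator separately.
  f(x) = x + 2   ⇒   f'(x) = 1
  g(x) = 2·x^2 + 3·x   ⇒   g'(x) = 4·x + 3
  lim(x→∞) f'(x)/g'(x) = lim(x→∞) (1)/(4·x + 3)
  = 0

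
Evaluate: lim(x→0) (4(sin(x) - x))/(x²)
This is a 0/0 indeterminate form.

Apply L'Hôpital's rule: differentiate numerator and denominator separately.
  f(x) = -4·x + 4·sin(x)   ⇒   f'(x) = 4·cos(x) - 4
  g(x) = x^2   ⇒   g'(x) = 2·x
  lim(x→0) f'(x)/g'(x) = lim(x→0) (4·cos(x) - 4)/(2·x)
  = 0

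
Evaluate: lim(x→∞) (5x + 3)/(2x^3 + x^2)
This is an ∞/∞ indeterminate form.

Apply L'Hôpital's rule: differentiate numerator and denominator separately.
  f(x) = 5·x + 3   ⇒   f'(x) = 5
  g(x) = 2·x^3 + x^2   ⇒   g'(x) = 6·x^2 + 2·x
  lim(x→∞) f'(x)/g'(x) = lim(x→∞) (5)/(6·x^2 + 2·x)
  = 0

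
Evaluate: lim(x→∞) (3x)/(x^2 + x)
This is an ∞/∞ indeterminate form.

Apply L'Hôpital's rule: differentiate numerator and denominator separately.
  f(x) = 3·x   ⇒   f'(x) = 3
  g(x) = x^2 + x   ⇒   g'(x) = 2·x + 1
  lim(x→∞) f'(x)/g'(x) = lim(x→∞) (3)/(2·x + 1)
  = 0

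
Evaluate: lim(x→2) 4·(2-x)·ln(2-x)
This is a 0·∞ indeterminate form.

Rewrite 0·∞ as a quotient (0/0 or ∞/∞ form), then apply L'Hôpital's rule:
  lim(x→2) 4·(2-x)·ln(2-x) = 0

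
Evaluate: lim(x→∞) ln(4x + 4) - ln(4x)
This is an ∞-∞ indeterminate form.

Combine fractions or rationalize to convert ∞-∞ to 0/0 form:
  lim(x→∞) ln(4x + 4) - ln(4x) = 0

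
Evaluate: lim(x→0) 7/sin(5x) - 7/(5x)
This is an ∞-∞ indeterminate form.

Combine fractions or rationalize to convert ∞-∞ to 0/0 form:
  lim(x→0) 7/sin(5x) - 7/(5x) = 0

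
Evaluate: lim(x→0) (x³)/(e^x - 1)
This is a 0/0 indeterminate form.

Apply L'Hôpital's rule: differentiate numerator and denominator separately.
  f(x) = x^3   ⇒   f'(x) = 3·x^2
  g(x) = e^(x) - 1   ⇒   g'(x) = e^(x)
  lim(x→0) f'(x)/g'(x) = lim(x→0) (3·x^2)/(e^(x))
  = 0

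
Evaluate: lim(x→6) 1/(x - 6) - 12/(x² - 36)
This is an ∞-∞ indeterminate form.

Combine fractions or rationalize to convert ∞-∞ to 0/0 form:
  lim(x→6) 1/(x - 6) - 12/(x² - 36) = 1/12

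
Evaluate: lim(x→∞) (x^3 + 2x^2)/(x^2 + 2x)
This is an ∞/∞ indeterminate form.

Apply L'Hôpital's rule: differentiate numerator and denominator separately.
  f(x) = x^3 + 2·x^2   ⇒   f'(x) = 3·x^2 + 4·x
  g(x) = x^2 + 2·x   ⇒   g'(x) = 2·x + 2
  lim(x→∞) f'(x)/g'(x) = lim(x→∞) (3·x^2 + 4·x)/(2·x + 2)
  = ∞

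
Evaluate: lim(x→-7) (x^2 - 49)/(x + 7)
This is a standard limit.

Factor or rationalize the expression:
  lim(x→-7) (x^2 - 49)/(x + 7) = -14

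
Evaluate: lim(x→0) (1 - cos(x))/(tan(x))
This is a 0/0 indeterminate form.

Apply L'Hôpital's rule: differentiate numerator and denominator separately.
  f(x) = 1 - cos(x)   ⇒   f'(x) = sin(x)
  g(x) = tan(x)   ⇒   g'(x) = tan(x)^2 + 1
  lim(x→0) f'(x)/g'(x) = lim(x→0) (sin(x))/(tan(x)^2 + 1)
  = 0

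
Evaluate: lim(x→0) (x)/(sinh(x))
This is a 0/0 indeterminate form.

Apply L'Hôpital's rule: differentiate numerator and denominator separately.
  f(x) = x   ⇒   f'(x) = 1
  g(x) = sinh(x)   ⇒   g'(x) = cosh(x)
  lim(x→0) f'(x)/g'(x) = lim(x→0) (1)/(cosh(x))
  = 1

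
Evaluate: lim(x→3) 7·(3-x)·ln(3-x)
This is a 0·∞ indeterminate form.

Rewrite 0·∞ as a quotient (0/0 or ∞/∞ form), then apply L'Hôpital's rule:
  lim(x→3) 7·(3-x)·ln(3-x) = 0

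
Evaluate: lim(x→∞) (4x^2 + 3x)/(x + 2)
This is an ∞/∞ indeterminate form.

Apply L'Hôpital's rule: differentiate numerator and denominator separately.
  f(x) = 4·x^2 + 3·x   ⇒   f'(x) = 8·x + 3
  g(x) = x + 2   ⇒   g'(x) = 1
  lim(x→∞) f'(x)/g'(x) = lim(x→∞) (8·x + 3)/(1)
  = ∞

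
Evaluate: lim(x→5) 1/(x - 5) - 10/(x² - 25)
This is an ∞-∞ indeterminate form.

Combine fractions or rationalize to convert ∞-∞ to 0/0 form:
  lim(x→5) 1/(x - 5) - 10/(x² - 25) = 1/10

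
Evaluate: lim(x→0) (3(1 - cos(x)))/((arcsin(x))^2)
This is a 0/0 indeterminate form.

Apply L'Hôpital's rule: differentiate numerator and denominator separately.
  f(x) = 3 - 3·cos(x)   ⇒   f'(x) = 3·sin(x)
  g(x) = asin(x)^2   ⇒   g'(x) = 2·asin(x)/sqrt(1 - x^2)
  lim(x→0) f'(x)/g'(x) = lim(x→0) (3·sin(x))/(2·asin(x)/sqrt(1 - x^2))
  = 3/2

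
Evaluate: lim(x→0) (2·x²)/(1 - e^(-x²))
This is a 0/0 indeterminate form.

Apply L'Hôpital's rule: differentiate numerator and denominator separately.
  f(x) = 2·x^2   ⇒   f'(x) = 4·x
  g(x) = 1 - e^(-x^2)   ⇒   g'(x) = 2·x·e^(-x^2)
  lim(x→0) f'(x)/g'(x) = lim(x→0) (4·x)/(2·x·e^(-x^2))
  = 2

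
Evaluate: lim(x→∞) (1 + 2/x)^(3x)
This is an exponential indeterminate form.

For exponential indeterminate forms, take the natural log:
  Let L = lim(x→∞) (1 + 2/x)^(3x)
  Then ln(L) = lim(x→∞) [exponent × ln(base)]
  Evaluate using L'Hôpital or standard limits, then exponentiate.
  L = e^(6)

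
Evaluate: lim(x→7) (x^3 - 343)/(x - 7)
This is a standard limit.

Factor or rationalize the expression:
  lim(x→7) (x^3 - 343)/(x - 7) = 147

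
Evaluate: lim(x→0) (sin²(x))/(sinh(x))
This is a 0/0 indeterminate form.

Apply L'Hôpital's rule: differentiate numerator and denominator separately.
  f(x) = sin(x)^2   ⇒   f'(x) = 2·sin(x)·cos(x)
  g(x) = sinh(x)   ⇒   g'(x) = cosh(x)
  lim(x→0) f'(x)/g'(x) = lim(x→0) (2·sin(x)·cos(x))/(cosh(x))
  = 0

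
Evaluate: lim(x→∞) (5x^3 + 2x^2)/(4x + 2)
This is an ∞/∞ indeterminate form.

Apply L'Hôpital's rule: differentiate numerator and denominator separately.
  f(x) = 5·x^3 + 2·x^2   ⇒   f'(x) = 15·x^2 + 4·x
  g(x) = 4·x + 2   ⇒   g'(x) = 4
  lim(x→∞) f'(x)/g'(x) = lim(x→∞) (15·x^2 + 4·x)/(4)
  = ∞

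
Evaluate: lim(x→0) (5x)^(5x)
This is an exponential indeterminate form.

For exponential indeterminate forms, take the natural log:
  Let L = lim(x→0) (5x)^(5x)
  Then ln(L) = lim(x→0) [exponent × ln(base)]
  Evaluate using L'Hôpital or standard limits, then exponentiate.
  L = 1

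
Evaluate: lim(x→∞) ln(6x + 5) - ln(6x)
This is an ∞-∞ indeterminate form.

Combine fractions or rationalize to convert ∞-∞ to 0/0 form:
  lim(x→∞) ln(6x + 5) - ln(6x) = 0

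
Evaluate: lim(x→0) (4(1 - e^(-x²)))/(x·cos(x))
This is a 0/0 indeterminate form.

Apply L'Hôpital's rule: differentiate numerator and denominator separately.
  f(x) = 4 - 4·e^(-x^2)   ⇒   f'(x) = 8·x·e^(-x^2)
  g(x) = x·cos(x)   ⇒   g'(x) = -x·sin(x) + cos(x)
  lim(x→0) f'(x)/g'(x) = lim(x→0) (8·x·e^(-x^2))/(-x·sin(x) + cos(x))
  = 0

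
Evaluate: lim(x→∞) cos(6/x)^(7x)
This is an exponential indeterminate form.

For exponential indeterminate forms, take the natural log:
  Let L = lim(x→∞) cos(6/x)^(7x)
  Then ln(L) = lim(x→∞) [exponent × ln(base)]
  Evaluate using L'Hôpital or standard limits, then exponentiate.
  L = 1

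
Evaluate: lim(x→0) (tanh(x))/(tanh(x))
This is a 0/0 indeterminate form.

Apply L'Hôpital's rule: differentiate numerator and denominator separately.
  f(x) = tanh(x)   ⇒   f'(x) = 1 - tanh(x)^2
  g(x) = tanh(x)   ⇒   g'(x) = 1 - tanh(x)^2
  lim(x→0) f'(x)/g'(x) = lim(x→0) (1 - tanh(x)^2)/(1 - tanh(x)^2)
  = 1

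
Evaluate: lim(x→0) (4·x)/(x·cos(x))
This is a 0/0 indeterminate form.

Apply L'Hôpital's rule: differentiate numerator and denominator separately.
  f(x) = 4·x   ⇒   f'(x) = 4
  g(x) = x·cos(x)   ⇒   g'(x) = -x·sin(x) + cos(x)
  lim(x→0) f'(x)/g'(x) = lim(x→0) (4)/(-x·sin(x) + cos(x))
  = 4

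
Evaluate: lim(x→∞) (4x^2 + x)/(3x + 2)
This is an ∞/∞ indeterminate form.

Apply L'Hôpital's rule: differentiate numerator and denominator separately.
  f(x) = 4·x^2 + x   ⇒   f'(x) = 8·x + 1
  g(x) = 3·x + 2   ⇒   g'(x) = 3
  lim(x→∞) f'(x)/g'(x) = lim(x→∞) (8·x + 1)/(3)
  = ∞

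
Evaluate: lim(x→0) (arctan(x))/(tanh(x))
This is a 0/0 indeterminate form.

Apply L'Hôpital's rule: differentiate numerator and denominator separately.
  f(x) = atan(x)   ⇒   f'(x) = 1/(x^2 + 1)
  g(x) = tanh(x)   ⇒   g'(x) = 1 - tanh(x)^2
  lim(x→0) f'(x)/g'(x) = lim(x→0) (1/(x^2 + 1))/(1 - tanh(x)^2)
  = 1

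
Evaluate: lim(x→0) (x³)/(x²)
This is a 0/0 indeterminate form.

Apply L'Hôpital's rule: differentiate numerator and denominator separately.
  f(x) = x^3   ⇒   f'(x) = 3·x^2
  g(x) = x^2   ⇒   g'(x) = 2·x
  lim(x→0) f'(x)/g'(x) = lim(x→0) (3·x^2)/(2·x)
  = 0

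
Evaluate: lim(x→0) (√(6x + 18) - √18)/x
This is a standard limit.

Factor or rationalize the expression:
  lim(x→0) (√(6x + 18) - √18)/x = sqrt(2)/2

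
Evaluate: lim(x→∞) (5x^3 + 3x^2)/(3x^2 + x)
This is an ∞/∞ indeterminate form.

Apply L'Hôpital's rule: differentiate numerator and denominator separately.
  f(x) = 5·x^3 + 3·x^2   ⇒   f'(x) = 15·x^2 + 6·x
  g(x) = 3·x^2 + x   ⇒   g'(x) = 6·x + 1
  lim(x→∞) f'(x)/g'(x) = lim(x→∞) (15·x^2 + 6·x)/(6·x + 1)
  = ∞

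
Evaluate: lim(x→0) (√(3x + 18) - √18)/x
This is a standard limit.

Factor or rationalize the expression:
  lim(x→0) (√(3x + 18) - √18)/x = sqrt(2)/4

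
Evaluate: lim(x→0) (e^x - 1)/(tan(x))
This is a 0/0 indeterminate form.

Apply L'Hôpital's rule: differentiate numerator and denominator separately.
  f(x) = e^(x) - 1   ⇒   f'(x) = e^(x)
  g(x) = tan(x)   ⇒   g'(x) = tan(x)^2 + 1
  lim(x→0) f'(x)/g'(x) = lim(x→0) (e^(x))/(tan(x)^2 + 1)
  = 1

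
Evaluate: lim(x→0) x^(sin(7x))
This is an exponential indeterminate form.

For exponential indeterminate forms, take the natural log:
  Let L = lim(x→0) x^(sin(7x))
  Then ln(L) = lim(x→0) [exponent × ln(base)]
  Evaluate using L'Hôpital or standard limits, then exponentiate.
  L = 1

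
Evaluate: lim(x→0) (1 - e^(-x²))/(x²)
This is a 0/0 indeterminate form.

Apply L'Hôpital's rule: differentiate numerator and denominator separately.
  f(x) = 1 - e^(-x^2)   ⇒   f'(x) = 2·x·e^(-x^2)
  g(x) = x^2   ⇒   g'(x) = 2·x
  lim(x→0) f'(x)/g'(x) = lim(x→0) (2·x·e^(-x^2))/(2·x)
  = 1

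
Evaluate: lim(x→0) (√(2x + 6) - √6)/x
This is a standard limit.

Factor or rationalize the expression:
  lim(x→0) (√(2x + 6) - √6)/x = sqrt(6)/6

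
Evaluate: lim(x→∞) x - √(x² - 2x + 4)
This is an ∞-∞ indeterminate form.

Combine fractions or rationalize to convert ∞-∞ to 0/0 form:
  lim(x→∞) x - √(x² - 2x + 4) = 1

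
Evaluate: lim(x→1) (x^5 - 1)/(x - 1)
This is a standard limit.

Factor or rationalize the expression:
  lim(x→1) (x^5 - 1)/(x - 1) = 5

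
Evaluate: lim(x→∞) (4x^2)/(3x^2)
This is an ∞/∞ indeterminate form.

Apply L'Hôpital's rule: differentiate numerator and denominator separately.
  f(x) = 4·x^2   ⇒   f'(x) = 8·x
  g(x) = 3·x^2   ⇒   g'(x) = 6·x
  lim(x→∞) f'(x)/g'(x) = lim(x→∞) (8·x)/(6·x)
  = 4/3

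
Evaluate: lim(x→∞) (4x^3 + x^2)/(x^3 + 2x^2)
This is an ∞/∞ indeterminate form.

Apply L'Hôpital's rule: differentiate numerator and denominator separately.
  f(x) = 4·x^3 + x^2   ⇒   f'(x) = 12·x^2 + 2·x
  g(x) = x^3 + 2·x^2   ⇒   g'(x) = 3·x^2 + 4·x
  lim(x→∞) f'(x)/g'(x) = lim(x→∞) (12·x^2 + 2·x)/(3·x^2 + 4·x)
  = 4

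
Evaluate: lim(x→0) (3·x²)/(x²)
This is a 0/0 indeterminate form.

Apply L'Hôpital's rule: differentiate numerator and denominator separately.
  f(x) = 3·x^2   ⇒   f'(x) = 6·x
  g(x) = x^2   ⇒   g'(x) = 2·x
  lim(x→0) f'(x)/g'(x) = lim(x→0) (6·x)/(2·x)
  = 3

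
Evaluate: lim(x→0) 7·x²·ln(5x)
This is a 0·∞ indeterminate form.

Rewrite 0·∞ as a quotient (0/0 or ∞/∞ form), then apply L'Hôpital's rule:
  lim(x→0) 7·x²·ln(5x) = 0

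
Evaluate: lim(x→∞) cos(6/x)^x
This is an exponential indeterminate form.

For exponential indeterminate forms, take the natural log:
  Let L = lim(x→∞) cos(6/x)^x
  Then ln(L) = lim(x→∞) [exponent × ln(base)]
  Evaluate using L'Hôpital or standard limits, then exponentiate.
  L = 1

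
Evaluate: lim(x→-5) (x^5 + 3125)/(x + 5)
This is a standard limit.

Factor or rationalize the expression:
  lim(x→-5) (x^5 + 3125)/(x + 5) = 3125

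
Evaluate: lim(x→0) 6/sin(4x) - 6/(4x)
This is an ∞-∞ indeterminate form.

Combine fractions or rationalize to convert ∞-∞ to 0/0 form:
  lim(x→0) 6/sin(4x) - 6/(4x) = 0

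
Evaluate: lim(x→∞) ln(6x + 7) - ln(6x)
This is an ∞-∞ indeterminate form.

Combine fractions or rationalize to convert ∞-∞ to 0/0 form:
  lim(x→∞) ln(6x + 7) - ln(6x) = 0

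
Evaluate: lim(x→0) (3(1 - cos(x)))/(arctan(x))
This is a 0/0 indeterminate form.

Apply L'Hôpital's rule: differentiate numerator and denominator separately.
  f(x) = 3 - 3·cos(x)   ⇒   f'(x) = 3·sin(x)
  g(x) = atan(x)   ⇒   g'(x) = 1/(x^2 + 1)
  lim(x→0) f'(x)/g'(x) = lim(x→0) (3·sin(x))/(1/(x^2 + 1))
  = 0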